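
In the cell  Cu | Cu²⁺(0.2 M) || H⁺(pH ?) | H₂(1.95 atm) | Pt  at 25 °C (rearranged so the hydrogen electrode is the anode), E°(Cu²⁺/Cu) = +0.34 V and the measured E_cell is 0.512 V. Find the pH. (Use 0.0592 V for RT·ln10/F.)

E°_cell = 0.34 V and n = 2.
log Q = n(E° − E)/0.0592 = 2×(0.34 − 0.512)/0.0592 = -5.811.
With Q = [H⁺]^2 / ([Cu²⁺]·P(H₂)), solving for [H⁺] gives log[H⁺] = -3.110, so pH = 3.11.

pH = 3.11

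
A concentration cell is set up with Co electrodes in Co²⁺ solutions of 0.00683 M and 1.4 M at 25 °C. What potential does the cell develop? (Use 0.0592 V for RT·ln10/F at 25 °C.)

Both half-cells are Co²⁺/Co, so E°_cell = 0. The concentrated side is the cathode; the cell reaction moves Co²⁺ from high to low concentration with n = 2.
Q = [Co²⁺]_dilute/[Co²⁺]_conc = 0.00683/1.4 = 0.00488.
E = 0 − (0.0592/2) log Q = −(0.0592/2)(-2.312) = 0.0684 V.

0.068 V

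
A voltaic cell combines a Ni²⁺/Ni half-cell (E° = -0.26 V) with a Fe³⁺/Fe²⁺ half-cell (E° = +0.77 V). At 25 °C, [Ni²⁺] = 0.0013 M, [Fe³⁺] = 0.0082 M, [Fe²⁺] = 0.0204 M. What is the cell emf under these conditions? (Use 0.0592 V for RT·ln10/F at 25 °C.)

The Fe³⁺/Fe²⁺ couple has the higher reduction potential and acts as the cathode, so E°_cell = +0.77 − (-0.26) = 1.03 V.
Balancing electrons gives n = 2; the reaction quotient is Q = [Ni²⁺]·[Fe²⁺]^2/[Fe³⁺]^2 = 0.00805.
At 25 °C, E = E° − (0.0592/n) log Q = 1.03 − (0.0592/2)(-2.094) = 1.030 + 0.062 = 1.092 V.

1.09 V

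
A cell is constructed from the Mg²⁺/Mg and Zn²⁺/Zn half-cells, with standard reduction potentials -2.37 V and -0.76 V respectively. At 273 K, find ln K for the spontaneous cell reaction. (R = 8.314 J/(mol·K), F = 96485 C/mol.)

ln K = 136.9

E°_cell = -0.76 − (-2.37) = 1.61 V, with n = 2 electrons transferred.
At equilibrium E = 0, so the Nernst equation gives ln K = nFE°/RT = (2)(96485)(1.61)/((8.314)(273)) = 136.88.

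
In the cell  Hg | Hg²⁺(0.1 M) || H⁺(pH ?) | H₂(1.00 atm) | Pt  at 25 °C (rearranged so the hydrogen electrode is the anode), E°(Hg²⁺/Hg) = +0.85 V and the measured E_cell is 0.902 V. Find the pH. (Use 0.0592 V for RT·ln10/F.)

pH = 1.38

E°_cell = 0.85 V and n = 2.
log Q = n(E° − E)/0.0592 = 2×(0.85 − 0.902)/0.0592 = -1.757.
With Q = [H⁺]^2 / ([Hg²⁺]·P(H₂)), solving for [H⁺] gives log[H⁺] = -1.378, so pH = 1.38.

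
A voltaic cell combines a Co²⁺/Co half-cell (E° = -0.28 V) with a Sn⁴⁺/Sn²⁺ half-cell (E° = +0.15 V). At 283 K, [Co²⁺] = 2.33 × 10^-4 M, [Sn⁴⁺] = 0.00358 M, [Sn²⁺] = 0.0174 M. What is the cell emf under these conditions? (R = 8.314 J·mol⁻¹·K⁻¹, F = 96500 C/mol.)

0.513 V

The Sn⁴⁺/Sn²⁺ couple has the higher reduction potential and acts as the cathode, so E°_cell = +0.15 − (-0.28) = 0.43 V.
Balancing electrons gives n = 2; the reaction quotient is Q = [Co²⁺]·[Sn²⁺]/[Sn⁴⁺] = 0.00113.
E = E° − (RT/nF) ln Q = 0.43 − (8.314×283)/(2×96500) × (-6.783) = 0.430 + 0.083 = 0.513 V.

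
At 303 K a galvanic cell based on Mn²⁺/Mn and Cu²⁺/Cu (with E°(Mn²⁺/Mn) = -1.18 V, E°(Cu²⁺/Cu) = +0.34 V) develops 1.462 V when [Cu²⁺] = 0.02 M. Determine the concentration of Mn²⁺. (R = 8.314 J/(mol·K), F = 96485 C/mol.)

1.7 M

From the Nernst equation, ln Q = nF(E° − E)/RT = 2×96485×(1.52 − 1.462)/(8.314×303) = 4.443, so Q = 85.0.
With Q = [Mn²⁺]/[Cu²⁺] and the known concentrations, [Mn²⁺] in the numerator gives [Mn²⁺] = 1.7 M.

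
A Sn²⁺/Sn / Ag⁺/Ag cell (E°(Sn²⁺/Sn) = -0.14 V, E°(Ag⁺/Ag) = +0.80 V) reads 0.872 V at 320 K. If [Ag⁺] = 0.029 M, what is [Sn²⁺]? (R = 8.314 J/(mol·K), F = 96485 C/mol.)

0.12 M

From the Nernst equation, ln Q = nF(E° − E)/RT = 2×96485×(0.94 − 0.872)/(8.314×320) = 4.932, so Q = 139.
With Q = [Sn²⁺]/[Ag⁺]^2 and the known concentrations, [Sn²⁺] in the numerator gives [Sn²⁺] = 0.12 M.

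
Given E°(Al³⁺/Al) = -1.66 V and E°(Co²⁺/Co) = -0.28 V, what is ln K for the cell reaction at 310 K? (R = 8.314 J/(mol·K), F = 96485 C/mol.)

ln K = 310.0

E°_cell = -0.28 − (-1.66) = 1.38 V, with n = 6 electrons transferred.
At equilibrium E = 0, so the Nernst equation gives ln K = nFE°/RT = (6)(96485)(1.38)/((8.314)(310)) = 309.97.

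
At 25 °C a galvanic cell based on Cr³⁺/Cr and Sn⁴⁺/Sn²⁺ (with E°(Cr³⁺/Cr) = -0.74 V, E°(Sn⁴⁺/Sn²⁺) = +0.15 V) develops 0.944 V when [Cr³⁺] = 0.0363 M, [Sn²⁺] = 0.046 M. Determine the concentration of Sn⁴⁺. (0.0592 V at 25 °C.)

0.34 M

From the Nernst equation, log Q = n(E° − E)/0.0592 = 6(0.89 − 0.944)/0.0592 = -5.473, so Q = 3.37 × 10^-6.
With Q = [Cr³⁺]^2·[Sn²⁺]^3/[Sn⁴⁺]^3 and the known concentrations, [Sn⁴⁺]^3 in the denominator gives [Sn⁴⁺] = 0.34 M.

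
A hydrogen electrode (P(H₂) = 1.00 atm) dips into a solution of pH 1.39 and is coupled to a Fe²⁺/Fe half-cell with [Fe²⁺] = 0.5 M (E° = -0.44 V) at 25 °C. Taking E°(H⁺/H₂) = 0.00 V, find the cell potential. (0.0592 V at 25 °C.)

The hydrogen couple is the cathode, so E°_cell = 0.44 V; n = 2.
[H⁺] = 10^(−1.39) = 0.041 M, and Q = [Fe²⁺]·P(H₂) / [H⁺]^2 = 301.
E = E° − (0.0592/2) log Q = 0.44 − (0.0592/2)(2.479) = 0.367 V.

0.37 V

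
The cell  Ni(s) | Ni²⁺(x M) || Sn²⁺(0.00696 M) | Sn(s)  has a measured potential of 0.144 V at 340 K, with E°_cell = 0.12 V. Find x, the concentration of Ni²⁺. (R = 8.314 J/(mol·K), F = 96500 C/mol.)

0.0014 M

From the Nernst equation, ln Q = nF(E° − E)/RT = 2×96500×(0.12 − 0.144)/(8.314×340) = -1.639, so Q = 0.194.
With Q = [Ni²⁺]/[Sn²⁺] and the known concentrations, [Ni²⁺] in the numerator gives [Ni²⁺] = 0.0014 M.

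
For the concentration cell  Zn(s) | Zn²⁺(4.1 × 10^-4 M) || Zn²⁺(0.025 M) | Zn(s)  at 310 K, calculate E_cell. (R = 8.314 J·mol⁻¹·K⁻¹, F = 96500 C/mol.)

Both half-cells are Zn²⁺/Zn, so E°_cell = 0. The concentrated side is the cathode; the cell reaction moves Zn²⁺ from high to low concentration with n = 2.
Q = [Zn²⁺]_dilute/[Zn²⁺]_conc = 4.1 × 10^-4/0.025 = 0.0164.
E = 0 − (RT/nF) ln Q = −((8.314×310)/(2×96500))(-4.110) = 0.0549 V.

0.055 V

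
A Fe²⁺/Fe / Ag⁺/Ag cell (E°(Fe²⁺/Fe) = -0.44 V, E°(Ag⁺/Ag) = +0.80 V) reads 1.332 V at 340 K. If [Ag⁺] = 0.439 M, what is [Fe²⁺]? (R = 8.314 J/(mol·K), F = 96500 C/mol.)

3.6 × 10^-4 M

From the Nernst equation, ln Q = nF(E° − E)/RT = 2×96500×(1.24 − 1.332)/(8.314×340) = -6.281, so Q = 0.00187.
With Q = [Fe²⁺]/[Ag⁺]^2 and the known concentrations, [Fe²⁺] in the numerator gives [Fe²⁺] = 3.6 × 10^-4 M.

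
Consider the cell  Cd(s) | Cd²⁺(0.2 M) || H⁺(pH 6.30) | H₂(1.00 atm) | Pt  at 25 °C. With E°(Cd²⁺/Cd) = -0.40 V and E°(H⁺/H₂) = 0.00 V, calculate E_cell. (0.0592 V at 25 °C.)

0.048 V

The hydrogen couple is the cathode, so E°_cell = 0.40 V; n = 2.
[H⁺] = 10^(−6.30) = 5 × 10^-7 M, and Q = [Cd²⁺]·P(H₂) / [H⁺]^2 = 7.96 × 10^11.
E = E° − (0.0592/2) log Q = 0.40 − (0.0592/2)(11.901) = 0.048 V.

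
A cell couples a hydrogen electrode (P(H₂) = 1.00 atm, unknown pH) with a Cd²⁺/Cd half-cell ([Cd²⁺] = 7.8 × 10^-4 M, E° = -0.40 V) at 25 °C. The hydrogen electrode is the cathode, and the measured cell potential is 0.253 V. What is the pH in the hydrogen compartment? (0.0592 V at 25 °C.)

pH = 4.04

E°_cell = 0.40 V and n = 2.
log Q = n(E° − E)/0.0592 = 2×(0.40 − 0.253)/0.0592 = 4.966.
With Q = [Cd²⁺]·P(H₂) / [H⁺]^2, solving for [H⁺] gives log[H⁺] = -4.037, so pH = 4.04.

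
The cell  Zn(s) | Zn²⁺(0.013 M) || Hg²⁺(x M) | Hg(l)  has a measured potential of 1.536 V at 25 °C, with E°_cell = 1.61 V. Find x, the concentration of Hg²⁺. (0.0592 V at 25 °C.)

From the Nernst equation, log Q = n(E° − E)/0.0592 = 2(1.61 − 1.536)/0.0592 = 2.500, so Q = 316.
With Q = [Zn²⁺]/[Hg²⁺] and the known concentrations, [Hg²⁺] in the denominator gives [Hg²⁺] = 4.1 × 10^-5 M.

4.1 × 10^-5 M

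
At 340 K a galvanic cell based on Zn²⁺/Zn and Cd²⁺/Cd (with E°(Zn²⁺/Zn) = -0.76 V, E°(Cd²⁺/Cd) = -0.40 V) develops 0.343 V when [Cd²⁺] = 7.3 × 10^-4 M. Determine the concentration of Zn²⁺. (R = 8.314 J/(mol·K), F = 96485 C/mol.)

0.0023 M

From the Nernst equation, ln Q = nF(E° − E)/RT = 2×96485×(0.36 − 0.343)/(8.314×340) = 1.161, so Q = 3.19.
With Q = [Zn²⁺]/[Cd²⁺] and the known concentrations, [Zn²⁺] in the numerator gives [Zn²⁺] = 0.0023 M.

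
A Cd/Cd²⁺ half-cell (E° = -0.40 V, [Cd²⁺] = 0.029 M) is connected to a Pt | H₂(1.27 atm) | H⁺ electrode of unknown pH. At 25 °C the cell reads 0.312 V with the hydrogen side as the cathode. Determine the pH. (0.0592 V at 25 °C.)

pH = 2.20

E°_cell = 0.40 V and n = 2.
log Q = n(E° − E)/0.0592 = 2×(0.40 − 0.312)/0.0592 = 2.973.
With Q = [Cd²⁺]·P(H₂) / [H⁺]^2, solving for [H⁺] gives log[H⁺] = -2.203, so pH = 2.20.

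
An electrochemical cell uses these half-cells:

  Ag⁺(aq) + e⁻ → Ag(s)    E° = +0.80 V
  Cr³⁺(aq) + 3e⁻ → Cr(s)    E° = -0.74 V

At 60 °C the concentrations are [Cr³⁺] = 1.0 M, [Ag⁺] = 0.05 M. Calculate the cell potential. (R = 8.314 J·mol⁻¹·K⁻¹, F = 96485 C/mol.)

1.45 V

The Ag⁺/Ag couple has the higher reduction potential and acts as the cathode, so E°_cell = +0.80 − (-0.74) = 1.54 V.
Balancing electrons gives n = 3; the reaction quotient is Q = [Cr³⁺]/[Ag⁺]^3 = 8000.
E = E° − (RT/nF) ln Q = 1.54 − (8.314×333)/(3×96485) × (8.987) = 1.540 − 0.086 = 1.454 V.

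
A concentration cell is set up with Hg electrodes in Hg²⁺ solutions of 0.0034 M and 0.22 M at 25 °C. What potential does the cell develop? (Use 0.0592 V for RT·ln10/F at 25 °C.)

0.054 V

Both half-cells are Hg²⁺/Hg, so E°_cell = 0. The concentrated side is the cathode; the cell reaction moves Hg²⁺ from high to low concentration with n = 2.
Q = [Hg²⁺]_dilute/[Hg²⁺]_conc = 0.0034/0.22 = 0.0155.
E = 0 − (0.0592/2) log Q = −(0.0592/2)(-1.811) = 0.0536 V.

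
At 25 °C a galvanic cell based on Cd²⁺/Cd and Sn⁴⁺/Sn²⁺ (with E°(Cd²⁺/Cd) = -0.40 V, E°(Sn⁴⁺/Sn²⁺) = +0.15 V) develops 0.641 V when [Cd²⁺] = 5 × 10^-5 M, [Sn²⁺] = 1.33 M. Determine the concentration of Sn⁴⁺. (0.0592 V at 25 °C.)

From the Nernst equation, log Q = n(E° − E)/0.0592 = 2(0.55 − 0.641)/0.0592 = -3.074, so Q = 8.43 × 10^-4.
With Q = [Cd²⁺]·[Sn²⁺]/[Sn⁴⁺] and the known concentrations, [Sn⁴⁺] in the denominator gives [Sn⁴⁺] = 0.079 M.

0.079 M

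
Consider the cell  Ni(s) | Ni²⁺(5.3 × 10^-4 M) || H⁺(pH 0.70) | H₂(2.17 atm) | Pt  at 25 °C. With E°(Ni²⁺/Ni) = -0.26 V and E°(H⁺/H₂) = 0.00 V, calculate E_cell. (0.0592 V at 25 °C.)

0.31 V

The hydrogen couple is the cathode, so E°_cell = 0.26 V; n = 2.
[H⁺] = 10^(−0.70) = 0.20 M, and Q = [Ni²⁺]·P(H₂) / [H⁺]^2 = 0.0289.
E = E° − (0.0592/2) log Q = 0.26 − (0.0592/2)(-1.539) = 0.306 V.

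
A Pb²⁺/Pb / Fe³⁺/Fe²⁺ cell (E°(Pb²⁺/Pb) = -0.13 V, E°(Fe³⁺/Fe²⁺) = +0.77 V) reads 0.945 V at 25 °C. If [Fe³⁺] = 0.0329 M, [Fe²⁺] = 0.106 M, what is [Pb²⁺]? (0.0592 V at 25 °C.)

0.0029 M

From the Nernst equation, log Q = n(E° − E)/0.0592 = 2(0.90 − 0.945)/0.0592 = -1.520, so Q = 0.0302.
With Q = [Pb²⁺]·[Fe²⁺]^2/[Fe³⁺]^2 and the known concentrations, [Pb²⁺] in the numerator gives [Pb²⁺] = 0.0029 M.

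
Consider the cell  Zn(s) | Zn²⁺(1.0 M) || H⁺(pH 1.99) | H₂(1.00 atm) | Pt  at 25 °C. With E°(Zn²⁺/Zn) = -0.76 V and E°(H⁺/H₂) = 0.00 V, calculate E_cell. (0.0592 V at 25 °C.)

0.64 V

The hydrogen couple is the cathode, so E°_cell = 0.76 V; n = 2.
[H⁺] = 10^(−1.99) = 0.010 M, and Q = [Zn²⁺]·P(H₂) / [H⁺]^2 = 9550.
E = E° − (0.0592/2) log Q = 0.76 − (0.0592/2)(3.980) = 0.642 V.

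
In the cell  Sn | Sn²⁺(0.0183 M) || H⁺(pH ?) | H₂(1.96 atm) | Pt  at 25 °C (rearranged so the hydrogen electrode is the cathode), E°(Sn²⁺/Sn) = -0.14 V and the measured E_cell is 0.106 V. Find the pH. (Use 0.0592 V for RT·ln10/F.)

pH = 1.30

E°_cell = 0.14 V and n = 2.
log Q = n(E° − E)/0.0592 = 2×(0.14 − 0.106)/0.0592 = 1.149.
With Q = [Sn²⁺]·P(H₂) / [H⁺]^2, solving for [H⁺] gives log[H⁺] = -1.297, so pH = 1.30.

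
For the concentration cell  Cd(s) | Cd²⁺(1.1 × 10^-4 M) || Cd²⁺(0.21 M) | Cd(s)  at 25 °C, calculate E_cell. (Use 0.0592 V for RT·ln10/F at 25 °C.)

Both half-cells are Cd²⁺/Cd, so E°_cell = 0. The concentrated side is the cathode; the cell reaction moves Cd²⁺ from high to low concentration with n = 2.
Q = [Cd²⁺]_dilute/[Cd²⁺]_conc = 1.1 × 10^-4/0.21 = 5.24 × 10^-4.
E = 0 − (0.0592/2) log Q = −(0.0592/2)(-3.281) = 0.0971 V.

0.097 V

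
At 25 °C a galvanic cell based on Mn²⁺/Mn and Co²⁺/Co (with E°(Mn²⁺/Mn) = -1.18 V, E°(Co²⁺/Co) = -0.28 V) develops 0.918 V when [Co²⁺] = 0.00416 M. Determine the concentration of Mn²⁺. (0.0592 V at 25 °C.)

From the Nernst equation, log Q = n(E° − E)/0.0592 = 2(0.90 − 0.918)/0.0592 = -0.608, so Q = 0.247.
With Q = [Mn²⁺]/[Co²⁺] and the known concentrations, [Mn²⁺] in the numerator gives [Mn²⁺] = 0.001 M.

0.001 M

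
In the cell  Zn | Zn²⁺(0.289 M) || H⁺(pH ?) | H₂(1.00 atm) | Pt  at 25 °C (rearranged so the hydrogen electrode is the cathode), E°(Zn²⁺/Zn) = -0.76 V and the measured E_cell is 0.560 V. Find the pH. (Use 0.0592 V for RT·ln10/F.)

E°_cell = 0.76 V and n = 2.
log Q = n(E° − E)/0.0592 = 2×(0.76 − 0.560)/0.0592 = 6.757.
With Q = [Zn²⁺]·P(H₂) / [H⁺]^2, solving for [H⁺] gives log[H⁺] = -3.648, so pH = 3.65.

pH = 3.65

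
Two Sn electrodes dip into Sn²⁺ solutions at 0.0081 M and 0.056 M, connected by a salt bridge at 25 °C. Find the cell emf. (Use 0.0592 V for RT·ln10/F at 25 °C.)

0.025 V

Both half-cells are Sn²⁺/Sn, so E°_cell = 0. The concentrated side is the cathode; the cell reaction moves Sn²⁺ from high to low concentration with n = 2.
Q = [Sn²⁺]_dilute/[Sn²⁺]_conc = 0.0081/0.056 = 0.145.
E = 0 − (0.0592/2) log Q = −(0.0592/2)(-0.840) = 0.0249 V.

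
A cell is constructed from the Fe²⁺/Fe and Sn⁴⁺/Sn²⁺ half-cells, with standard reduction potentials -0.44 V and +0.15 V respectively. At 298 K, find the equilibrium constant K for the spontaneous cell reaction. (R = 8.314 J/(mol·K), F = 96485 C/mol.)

E°_cell = +0.15 − (-0.44) = 0.59 V, with n = 2 electrons transferred.
At equilibrium E = 0, so the Nernst equation gives ln K = nFE°/RT = (2)(96485)(0.59)/((8.314)(298)) = 45.95.
K = e^45.95 = 9.1 × 10^19.

9.1 × 10^19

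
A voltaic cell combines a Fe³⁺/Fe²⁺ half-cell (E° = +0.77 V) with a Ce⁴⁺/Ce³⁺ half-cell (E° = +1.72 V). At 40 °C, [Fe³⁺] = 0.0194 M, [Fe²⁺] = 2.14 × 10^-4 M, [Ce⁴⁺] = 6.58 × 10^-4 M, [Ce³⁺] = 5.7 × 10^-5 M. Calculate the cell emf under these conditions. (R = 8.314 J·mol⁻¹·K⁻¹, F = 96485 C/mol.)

0.894 V

The Ce⁴⁺/Ce³⁺ couple has the higher reduction potential and acts as the cathode, so E°_cell = +1.72 − (+0.77) = 0.95 V.
Balancing electrons gives n = 1; the reaction quotient is Q = [Fe³⁺]·[Ce³⁺]/([Fe²⁺]·[Ce⁴⁺]) = 7.85.
E = E° − (RT/nF) ln Q = 0.95 − (8.314×313)/(1×96485) × (2.061) = 0.950 − 0.056 = 0.894 V.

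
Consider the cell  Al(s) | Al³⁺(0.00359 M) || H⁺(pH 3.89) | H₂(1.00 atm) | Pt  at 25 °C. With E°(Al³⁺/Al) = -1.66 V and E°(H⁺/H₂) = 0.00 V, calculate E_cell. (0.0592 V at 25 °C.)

1.48 V

The hydrogen couple is the cathode, so E°_cell = 1.66 V; n = 6.
[H⁺] = 10^(−3.89) = 1.3 × 10^-4 M, and Q = [Al³⁺]^2·P(H₂)^3 / [H⁺]^6 = 2.82 × 10^18.
E = E° − (0.0592/6) log Q = 1.66 − (0.0592/6)(18.450) = 1.478 V.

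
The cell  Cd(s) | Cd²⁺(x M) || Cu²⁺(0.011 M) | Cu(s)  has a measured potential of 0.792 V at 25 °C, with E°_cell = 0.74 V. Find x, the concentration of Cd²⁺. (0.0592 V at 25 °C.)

1.9 × 10^-4 M

From the Nernst equation, log Q = n(E° − E)/0.0592 = 2(0.74 − 0.792)/0.0592 = -1.757, so Q = 0.0175.
With Q = [Cd²⁺]/[Cu²⁺] and the known concentrations, [Cd²⁺] in the numerator gives [Cd²⁺] = 1.9 × 10^-4 M.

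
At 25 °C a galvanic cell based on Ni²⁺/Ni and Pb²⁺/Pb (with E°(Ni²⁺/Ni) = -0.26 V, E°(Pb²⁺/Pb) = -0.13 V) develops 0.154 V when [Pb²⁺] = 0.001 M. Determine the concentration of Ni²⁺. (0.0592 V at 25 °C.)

From the Nernst equation, log Q = n(E° − E)/0.0592 = 2(0.13 − 0.154)/0.0592 = -0.811, so Q = 0.155.
With Q = [Ni²⁺]/[Pb²⁺] and the known concentrations, [Ni²⁺] in the numerator gives [Ni²⁺] = 1.5 × 10^-4 M.

1.5 × 10^-4 M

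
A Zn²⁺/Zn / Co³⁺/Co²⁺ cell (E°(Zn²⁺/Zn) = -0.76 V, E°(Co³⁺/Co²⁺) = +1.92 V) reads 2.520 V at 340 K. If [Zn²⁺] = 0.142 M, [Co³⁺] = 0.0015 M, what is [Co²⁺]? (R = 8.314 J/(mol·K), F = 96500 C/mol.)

0.94 M

From the Nernst equation, ln Q = nF(E° − E)/RT = 2×96500×(2.68 − 2.520)/(8.314×340) = 10.924, so Q = 5.55 × 10^4.
With Q = [Zn²⁺]·[Co²⁺]^2/[Co³⁺]^2 and the known concentrations, [Co²⁺]^2 in the numerator gives [Co²⁺] = 0.94 M.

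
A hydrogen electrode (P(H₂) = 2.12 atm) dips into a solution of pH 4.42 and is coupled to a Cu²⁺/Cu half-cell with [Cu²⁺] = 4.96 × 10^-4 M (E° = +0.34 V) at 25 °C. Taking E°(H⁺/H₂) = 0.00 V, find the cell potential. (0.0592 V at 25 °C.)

0.51 V

The Cu²⁺/Cu couple is the cathode, so E°_cell = 0.34 V; n = 2.
[H⁺] = 10^(−4.42) = 3.8 × 10^-5 M, and Q = [H⁺]^2 / ([Cu²⁺]·P(H₂)) = 1.37 × 10^-6.
E = E° − (0.0592/2) log Q = 0.34 − (0.0592/2)(-5.862) = 0.514 V.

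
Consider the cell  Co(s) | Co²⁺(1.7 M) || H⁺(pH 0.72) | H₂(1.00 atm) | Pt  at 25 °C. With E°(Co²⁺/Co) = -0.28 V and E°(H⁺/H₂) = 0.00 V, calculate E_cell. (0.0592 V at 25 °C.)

The hydrogen couple is the cathode, so E°_cell = 0.28 V; n = 2.
[H⁺] = 10^(−0.72) = 0.19 M, and Q = [Co²⁺]·P(H₂) / [H⁺]^2 = 46.8.
E = E° − (0.0592/2) log Q = 0.28 − (0.0592/2)(1.670) = 0.231 V.

0.23 V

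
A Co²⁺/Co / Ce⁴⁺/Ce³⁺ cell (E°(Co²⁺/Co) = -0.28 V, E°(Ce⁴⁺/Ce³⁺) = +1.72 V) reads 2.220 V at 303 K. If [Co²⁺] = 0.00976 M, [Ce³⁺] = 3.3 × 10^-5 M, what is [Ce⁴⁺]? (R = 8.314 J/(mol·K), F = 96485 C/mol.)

From the Nernst equation, ln Q = nF(E° − E)/RT = 2×96485×(2.00 − 2.220)/(8.314×303) = -16.852, so Q = 4.8 × 10^-8.
With Q = [Co²⁺]·[Ce³⁺]^2/[Ce⁴⁺]^2 and the known concentrations, [Ce⁴⁺]^2 in the denominator gives [Ce⁴⁺] = 0.015 M.

0.015 M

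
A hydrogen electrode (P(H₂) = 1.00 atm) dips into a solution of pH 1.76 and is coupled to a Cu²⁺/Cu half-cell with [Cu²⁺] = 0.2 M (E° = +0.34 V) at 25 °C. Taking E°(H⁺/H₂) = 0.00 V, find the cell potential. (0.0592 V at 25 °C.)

The Cu²⁺/Cu couple is the cathode, so E°_cell = 0.34 V; n = 2.
[H⁺] = 10^(−1.76) = 0.017 M, and Q = [H⁺]^2 / ([Cu²⁺]·P(H₂)) = 0.00151.
E = E° − (0.0592/2) log Q = 0.34 − (0.0592/2)(-2.821) = 0.424 V.

0.42 V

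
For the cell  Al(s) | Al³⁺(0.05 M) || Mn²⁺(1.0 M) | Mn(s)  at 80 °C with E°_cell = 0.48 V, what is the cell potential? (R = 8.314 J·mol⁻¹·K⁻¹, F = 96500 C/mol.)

Balancing electrons gives n = 6; the reaction quotient is Q = [Al³⁺]^2/[Mn²⁺]^3 = 0.00250.
E = E° − (RT/nF) ln Q = 0.48 − (8.314×353)/(6×96500) × (-5.991) = 0.480 + 0.030 = 0.510 V.

0.510 V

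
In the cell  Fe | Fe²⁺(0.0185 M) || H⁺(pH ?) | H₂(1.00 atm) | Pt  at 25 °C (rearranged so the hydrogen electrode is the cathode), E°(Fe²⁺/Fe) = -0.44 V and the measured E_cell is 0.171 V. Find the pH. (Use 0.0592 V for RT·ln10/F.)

pH = 5.41

E°_cell = 0.44 V and n = 2.
log Q = n(E° − E)/0.0592 = 2×(0.44 − 0.171)/0.0592 = 9.088.
With Q = [Fe²⁺]·P(H₂) / [H⁺]^2, solving for [H⁺] gives log[H⁺] = -5.410, so pH = 5.41.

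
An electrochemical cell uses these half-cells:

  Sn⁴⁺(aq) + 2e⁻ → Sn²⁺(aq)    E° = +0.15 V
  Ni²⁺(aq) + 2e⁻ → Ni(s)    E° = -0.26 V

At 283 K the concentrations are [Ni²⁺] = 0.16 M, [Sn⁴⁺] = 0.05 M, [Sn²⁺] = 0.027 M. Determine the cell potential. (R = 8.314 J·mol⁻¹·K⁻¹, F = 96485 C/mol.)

0.440 V

The Sn⁴⁺/Sn²⁺ couple has the higher reduction potential and acts as the cathode, so E°_cell = +0.15 − (-0.26) = 0.41 V.
Balancing electrons gives n = 2; the reaction quotient is Q = [Ni²⁺]·[Sn²⁺]/[Sn⁴⁺] = 0.0864.
E = E° − (RT/nF) ln Q = 0.41 − (8.314×283)/(2×96485) × (-2.449) = 0.410 + 0.030 = 0.440 V.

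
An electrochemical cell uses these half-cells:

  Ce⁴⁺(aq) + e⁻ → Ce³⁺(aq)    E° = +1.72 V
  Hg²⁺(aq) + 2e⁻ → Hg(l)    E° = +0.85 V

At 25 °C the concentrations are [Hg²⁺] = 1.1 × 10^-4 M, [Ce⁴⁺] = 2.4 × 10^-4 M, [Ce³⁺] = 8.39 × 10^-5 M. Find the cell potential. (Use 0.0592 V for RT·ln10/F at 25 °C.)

1.01 V

The Ce⁴⁺/Ce³⁺ couple has the higher reduction potential and acts as the cathode, so E°_cell = +1.72 − (+0.85) = 0.87 V.
Balancing electrons gives n = 2; the reaction quotient is Q = [Hg²⁺]·[Ce³⁺]^2/[Ce⁴⁺]^2 = 1.34 × 10^-5.
At 25 °C, E = E° − (0.0592/n) log Q = 0.87 − (0.0592/2)(-4.872) = 0.870 + 0.144 = 1.014 V.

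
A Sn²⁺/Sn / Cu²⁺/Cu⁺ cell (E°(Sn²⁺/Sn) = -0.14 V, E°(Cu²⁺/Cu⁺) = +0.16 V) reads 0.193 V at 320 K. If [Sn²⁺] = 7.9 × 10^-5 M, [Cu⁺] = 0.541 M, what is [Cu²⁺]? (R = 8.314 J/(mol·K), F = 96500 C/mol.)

From the Nernst equation, ln Q = nF(E° − E)/RT = 2×96500×(0.30 − 0.193)/(8.314×320) = 7.762, so Q = 2350.
With Q = [Sn²⁺]·[Cu⁺]^2/[Cu²⁺]^2 and the known concentrations, [Cu²⁺]^2 in the denominator gives [Cu²⁺] = 9.9 × 10^-5 M.

9.9 × 10^-5 M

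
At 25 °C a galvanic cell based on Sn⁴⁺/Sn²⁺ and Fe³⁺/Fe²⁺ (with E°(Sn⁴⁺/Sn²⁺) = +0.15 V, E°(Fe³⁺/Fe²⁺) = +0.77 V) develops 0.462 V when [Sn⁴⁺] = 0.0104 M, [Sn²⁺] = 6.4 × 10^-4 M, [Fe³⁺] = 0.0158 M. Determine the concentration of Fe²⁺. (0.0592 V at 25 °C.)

From the Nernst equation, log Q = n(E° − E)/0.0592 = 2(0.62 − 0.462)/0.0592 = 5.338, so Q = 2.18 × 10^5.
With Q = [Sn⁴⁺]·[Fe²⁺]^2/([Sn²⁺]·[Fe³⁺]^2) and the known concentrations, [Fe²⁺]^2 in the numerator gives [Fe²⁺] = 1.8 M.

1.8 M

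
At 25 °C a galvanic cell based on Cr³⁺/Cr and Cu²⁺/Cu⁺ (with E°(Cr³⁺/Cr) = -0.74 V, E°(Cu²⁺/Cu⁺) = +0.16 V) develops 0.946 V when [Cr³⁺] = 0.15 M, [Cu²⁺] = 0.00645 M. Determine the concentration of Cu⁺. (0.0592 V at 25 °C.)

From the Nernst equation, log Q = n(E° − E)/0.0592 = 3(0.90 − 0.946)/0.0592 = -2.331, so Q = 0.00467.
With Q = [Cr³⁺]·[Cu⁺]^3/[Cu²⁺]^3 and the known concentrations, [Cu⁺]^3 in the numerator gives [Cu⁺] = 0.002 M.

0.002 M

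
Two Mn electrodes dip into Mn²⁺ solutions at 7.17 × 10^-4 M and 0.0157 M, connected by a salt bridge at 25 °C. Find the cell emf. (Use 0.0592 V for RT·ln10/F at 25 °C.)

0.040 V

Both half-cells are Mn²⁺/Mn, so E°_cell = 0. The concentrated side is the cathode; the cell reaction moves Mn²⁺ from high to low concentration with n = 2.
Q = [Mn²⁺]_dilute/[Mn²⁺]_conc = 7.17 × 10^-4/0.0157 = 0.0457.
E = 0 − (0.0592/2) log Q = −(0.0592/2)(-1.340) = 0.0397 V.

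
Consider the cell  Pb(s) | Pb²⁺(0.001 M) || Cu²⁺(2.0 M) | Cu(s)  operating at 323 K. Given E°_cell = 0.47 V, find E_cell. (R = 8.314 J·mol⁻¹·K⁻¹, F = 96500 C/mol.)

Balancing electrons gives n = 2; the reaction quotient is Q = [Pb²⁺]/[Cu²⁺] = 5 × 10^-4.
E = E° − (RT/nF) ln Q = 0.47 − (8.314×323)/(2×96500) × (-7.601) = 0.470 + 0.106 = 0.576 V.

0.576 V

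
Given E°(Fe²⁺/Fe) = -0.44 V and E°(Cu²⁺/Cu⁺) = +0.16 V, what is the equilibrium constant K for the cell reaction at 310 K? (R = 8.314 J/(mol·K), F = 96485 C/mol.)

3.2 × 10^19

E°_cell = +0.16 − (-0.44) = 0.60 V, with n = 2 electrons transferred.
At equilibrium E = 0, so the Nernst equation gives ln K = nFE°/RT = (2)(96485)(0.60)/((8.314)(310)) = 44.92.
K = e^44.92 = 3.2 × 10^19.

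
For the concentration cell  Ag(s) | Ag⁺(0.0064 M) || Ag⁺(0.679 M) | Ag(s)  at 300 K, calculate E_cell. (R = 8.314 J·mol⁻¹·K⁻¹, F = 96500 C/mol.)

Both half-cells are Ag⁺/Ag, so E°_cell = 0. The concentrated side is the cathode; the cell reaction moves Ag⁺ from high to low concentration with n = 1.
Q = [Ag⁺]_dilute/[Ag⁺]_conc = 0.0064/0.679 = 0.00943.
E = 0 − (RT/nF) ln Q = −((8.314×300)/(1×96500))(-4.664) = 0.1205 V.

0.12 V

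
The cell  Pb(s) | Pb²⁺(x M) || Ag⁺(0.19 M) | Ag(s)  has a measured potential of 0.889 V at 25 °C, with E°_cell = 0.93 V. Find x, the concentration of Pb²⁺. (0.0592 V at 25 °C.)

0.88 M

From the Nernst equation, log Q = n(E° − E)/0.0592 = 2(0.93 − 0.889)/0.0592 = 1.385, so Q = 24.3.
With Q = [Pb²⁺]/[Ag⁺]^2 and the known concentrations, [Pb²⁺] in the numerator gives [Pb²⁺] = 0.88 M.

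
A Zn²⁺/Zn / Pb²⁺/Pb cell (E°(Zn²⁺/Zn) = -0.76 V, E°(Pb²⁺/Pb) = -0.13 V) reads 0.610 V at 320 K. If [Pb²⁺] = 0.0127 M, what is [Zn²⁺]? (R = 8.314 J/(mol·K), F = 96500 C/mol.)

From the Nernst equation, ln Q = nF(E° − E)/RT = 2×96500×(0.63 − 0.610)/(8.314×320) = 1.451, so Q = 4.27.
With Q = [Zn²⁺]/[Pb²⁺] and the known concentrations, [Zn²⁺] in the numerator gives [Zn²⁺] = 0.054 M.

0.054 M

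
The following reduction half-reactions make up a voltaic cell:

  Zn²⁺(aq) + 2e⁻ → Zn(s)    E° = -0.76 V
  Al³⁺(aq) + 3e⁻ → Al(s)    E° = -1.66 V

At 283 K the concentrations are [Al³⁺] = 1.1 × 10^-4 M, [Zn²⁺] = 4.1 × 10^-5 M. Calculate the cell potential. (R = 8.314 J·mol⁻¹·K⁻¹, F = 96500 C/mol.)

0.851 V

The Zn²⁺/Zn couple has the higher reduction potential and acts as the cathode, so E°_cell = -0.76 − (-1.66) = 0.90 V.
Balancing electrons gives n = 6; the reaction quotient is Q = [Al³⁺]^2/[Zn²⁺]^3 = 1.76 × 10^5.
E = E° − (RT/nF) ln Q = 0.90 − (8.314×283)/(6×96500) × (12.076) = 0.900 − 0.049 = 0.851 V.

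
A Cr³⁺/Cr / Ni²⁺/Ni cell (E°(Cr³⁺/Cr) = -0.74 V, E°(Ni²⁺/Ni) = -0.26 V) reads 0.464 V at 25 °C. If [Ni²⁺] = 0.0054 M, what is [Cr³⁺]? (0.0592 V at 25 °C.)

0.0026 M

From the Nernst equation, log Q = n(E° − E)/0.0592 = 6(0.48 − 0.464)/0.0592 = 1.622, so Q = 41.8.
With Q = [Cr³⁺]^2/[Ni²⁺]^3 and the known concentrations, [Cr³⁺]^2 in the numerator gives [Cr³⁺] = 0.0026 M.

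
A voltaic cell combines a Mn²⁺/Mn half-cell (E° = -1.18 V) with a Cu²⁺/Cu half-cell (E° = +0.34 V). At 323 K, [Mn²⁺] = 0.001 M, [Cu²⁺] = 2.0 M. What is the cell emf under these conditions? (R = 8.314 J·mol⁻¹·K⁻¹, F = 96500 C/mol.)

The Cu²⁺/Cu couple has the higher reduction potential and acts as the cathode, so E°_cell = +0.34 − (-1.18) = 1.52 V.
Balancing electrons gives n = 2; the reaction quotient is Q = [Mn²⁺]/[Cu²⁺] = 5 × 10^-4.
E = E° − (RT/nF) ln Q = 1.52 − (8.314×323)/(2×96500) × (-7.601) = 1.520 + 0.106 = 1.626 V.

1.63 V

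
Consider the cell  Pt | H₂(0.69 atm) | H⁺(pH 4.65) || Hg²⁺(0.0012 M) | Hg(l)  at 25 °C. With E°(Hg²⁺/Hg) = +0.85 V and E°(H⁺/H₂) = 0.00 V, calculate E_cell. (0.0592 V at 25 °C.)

1.03 V

The Hg²⁺/Hg couple is the cathode, so E°_cell = 0.85 V; n = 2.
[H⁺] = 10^(−4.65) = 2.2 × 10^-5 M, and Q = [H⁺]^2 / ([Hg²⁺]·P(H₂)) = 6.05 × 10^-7.
E = E° − (0.0592/2) log Q = 0.85 − (0.0592/2)(-6.218) = 1.034 V.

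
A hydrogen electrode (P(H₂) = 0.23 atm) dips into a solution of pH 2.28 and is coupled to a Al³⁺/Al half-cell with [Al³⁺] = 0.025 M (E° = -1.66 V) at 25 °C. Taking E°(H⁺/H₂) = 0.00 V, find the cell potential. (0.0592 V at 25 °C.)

1.58 V

The hydrogen couple is the cathode, so E°_cell = 1.66 V; n = 6.
[H⁺] = 10^(−2.28) = 0.0052 M, and Q = [Al³⁺]^2·P(H₂)^3 / [H⁺]^6 = 3.64 × 10^8.
E = E° − (0.0592/6) log Q = 1.66 − (0.0592/6)(8.561) = 1.576 V.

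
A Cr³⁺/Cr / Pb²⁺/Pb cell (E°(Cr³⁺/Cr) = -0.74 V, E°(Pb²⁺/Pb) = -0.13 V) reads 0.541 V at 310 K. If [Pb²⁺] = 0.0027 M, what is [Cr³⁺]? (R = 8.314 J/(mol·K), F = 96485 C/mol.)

From the Nernst equation, ln Q = nF(E° − E)/RT = 6×96485×(0.61 − 0.541)/(8.314×310) = 15.498, so Q = 5.38 × 10^6.
With Q = [Cr³⁺]^2/[Pb²⁺]^3 and the known concentrations, [Cr³⁺]^2 in the numerator gives [Cr³⁺] = 0.33 M.

0.33 M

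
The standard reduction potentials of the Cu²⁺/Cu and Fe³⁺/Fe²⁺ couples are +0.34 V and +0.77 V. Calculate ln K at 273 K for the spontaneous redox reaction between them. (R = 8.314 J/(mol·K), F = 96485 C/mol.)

E°_cell = +0.77 − (+0.34) = 0.43 V, with n = 2 electrons transferred.
At equilibrium E = 0, so the Nernst equation gives ln K = nFE°/RT = (2)(96485)(0.43)/((8.314)(273)) = 36.56.

ln K = 36.6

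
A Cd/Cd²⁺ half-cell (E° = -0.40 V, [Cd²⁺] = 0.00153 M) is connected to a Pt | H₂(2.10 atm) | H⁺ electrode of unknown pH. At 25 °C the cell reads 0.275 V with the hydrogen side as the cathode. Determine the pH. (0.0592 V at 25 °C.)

E°_cell = 0.40 V and n = 2.
log Q = n(E° − E)/0.0592 = 2×(0.40 − 0.275)/0.0592 = 4.223.
With Q = [Cd²⁺]·P(H₂) / [H⁺]^2, solving for [H⁺] gives log[H⁺] = -3.358, so pH = 3.36.

pH = 3.36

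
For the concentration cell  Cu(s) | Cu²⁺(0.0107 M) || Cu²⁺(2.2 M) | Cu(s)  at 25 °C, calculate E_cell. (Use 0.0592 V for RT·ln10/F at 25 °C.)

Both half-cells are Cu²⁺/Cu, so E°_cell = 0. The concentrated side is the cathode; the cell reaction moves Cu²⁺ from high to low concentration with n = 2.
Q = [Cu²⁺]_dilute/[Cu²⁺]_conc = 0.0107/2.2 = 0.00486.
E = 0 − (0.0592/2) log Q = −(0.0592/2)(-2.313) = 0.0685 V.

0.068 V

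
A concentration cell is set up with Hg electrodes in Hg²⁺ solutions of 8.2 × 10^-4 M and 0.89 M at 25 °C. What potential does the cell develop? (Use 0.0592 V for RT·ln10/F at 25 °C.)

Both half-cells are Hg²⁺/Hg, so E°_cell = 0. The concentrated side is the cathode; the cell reaction moves Hg²⁺ from high to low concentration with n = 2.
Q = [Hg²⁺]_dilute/[Hg²⁺]_conc = 8.2 × 10^-4/0.89 = 9.21 × 10^-4.
E = 0 − (0.0592/2) log Q = −(0.0592/2)(-3.036) = 0.0899 V.

0.090 V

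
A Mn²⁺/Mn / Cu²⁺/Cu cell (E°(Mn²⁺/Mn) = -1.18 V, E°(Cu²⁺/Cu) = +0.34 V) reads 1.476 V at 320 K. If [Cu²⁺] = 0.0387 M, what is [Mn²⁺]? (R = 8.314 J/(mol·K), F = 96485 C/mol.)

From the Nernst equation, ln Q = nF(E° − E)/RT = 2×96485×(1.52 − 1.476)/(8.314×320) = 3.191, so Q = 24.3.
With Q = [Mn²⁺]/[Cu²⁺] and the known concentrations, [Mn²⁺] in the numerator gives [Mn²⁺] = 0.94 M.

0.94 M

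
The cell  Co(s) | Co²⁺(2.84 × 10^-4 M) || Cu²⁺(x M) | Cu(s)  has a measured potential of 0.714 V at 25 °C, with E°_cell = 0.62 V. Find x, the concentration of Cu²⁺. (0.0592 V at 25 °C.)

From the Nernst equation, log Q = n(E° − E)/0.0592 = 2(0.62 − 0.714)/0.0592 = -3.176, so Q = 6.67 × 10^-4.
With Q = [Co²⁺]/[Cu²⁺] and the known concentrations, [Cu²⁺] in the denominator gives [Cu²⁺] = 0.43 M.

0.43 M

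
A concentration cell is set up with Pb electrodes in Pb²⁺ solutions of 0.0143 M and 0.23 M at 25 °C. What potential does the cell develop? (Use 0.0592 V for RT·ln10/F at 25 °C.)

0.036 V

Both half-cells are Pb²⁺/Pb, so E°_cell = 0. The concentrated side is the cathode; the cell reaction moves Pb²⁺ from high to low concentration with n = 2.
Q = [Pb²⁺]_dilute/[Pb²⁺]_conc = 0.0143/0.23 = 0.0622.
E = 0 − (0.0592/2) log Q = −(0.0592/2)(-1.206) = 0.0357 V.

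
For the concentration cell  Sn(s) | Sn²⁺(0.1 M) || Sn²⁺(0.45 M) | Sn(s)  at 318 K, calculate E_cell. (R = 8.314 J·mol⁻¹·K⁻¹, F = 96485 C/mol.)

Both half-cells are Sn²⁺/Sn, so E°_cell = 0. The concentrated side is the cathode; the cell reaction moves Sn²⁺ from high to low concentration with n = 2.
Q = [Sn²⁺]_dilute/[Sn²⁺]_conc = 0.1/0.45 = 0.222.
E = 0 − (RT/nF) ln Q = −((8.314×318)/(2×96485))(-1.504) = 0.0206 V.

0.021 V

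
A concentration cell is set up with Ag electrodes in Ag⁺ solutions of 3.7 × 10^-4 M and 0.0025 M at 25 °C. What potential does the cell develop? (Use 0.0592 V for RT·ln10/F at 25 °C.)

Both half-cells are Ag⁺/Ag, so E°_cell = 0. The concentrated side is the cathode; the cell reaction moves Ag⁺ from high to low concentration with n = 1.
Q = [Ag⁺]_dilute/[Ag⁺]_conc = 3.7 × 10^-4/0.0025 = 0.148.
E = 0 − (0.0592/1) log Q = −(0.0592/1)(-0.830) = 0.0491 V.

0.049 V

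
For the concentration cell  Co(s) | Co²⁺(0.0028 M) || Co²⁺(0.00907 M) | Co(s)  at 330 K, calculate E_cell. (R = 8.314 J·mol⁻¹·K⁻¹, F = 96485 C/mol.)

Both half-cells are Co²⁺/Co, so E°_cell = 0. The concentrated side is the cathode; the cell reaction moves Co²⁺ from high to low concentration with n = 2.
Q = [Co²⁺]_dilute/[Co²⁺]_conc = 0.0028/0.00907 = 0.309.
E = 0 − (RT/nF) ln Q = −((8.314×330)/(2×96485))(-1.175) = 0.0167 V.

0.017 V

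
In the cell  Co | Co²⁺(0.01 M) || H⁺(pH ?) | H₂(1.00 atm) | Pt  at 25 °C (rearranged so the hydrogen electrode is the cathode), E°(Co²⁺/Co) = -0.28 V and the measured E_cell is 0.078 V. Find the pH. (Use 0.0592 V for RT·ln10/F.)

E°_cell = 0.28 V and n = 2.
log Q = n(E° − E)/0.0592 = 2×(0.28 − 0.078)/0.0592 = 6.824.
With Q = [Co²⁺]·P(H₂) / [H⁺]^2, solving for [H⁺] gives log[H⁺] = -4.412, so pH = 4.41.

pH = 4.41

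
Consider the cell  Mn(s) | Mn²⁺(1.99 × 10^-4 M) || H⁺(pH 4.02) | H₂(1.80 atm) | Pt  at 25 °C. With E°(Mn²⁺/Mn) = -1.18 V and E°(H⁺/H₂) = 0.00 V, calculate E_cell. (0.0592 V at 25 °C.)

1.04 V

The hydrogen couple is the cathode, so E°_cell = 1.18 V; n = 2.
[H⁺] = 10^(−4.02) = 9.5 × 10^-5 M, and Q = [Mn²⁺]·P(H₂) / [H⁺]^2 = 3.93 × 10^4.
E = E° − (0.0592/2) log Q = 1.18 − (0.0592/2)(4.594) = 1.044 V.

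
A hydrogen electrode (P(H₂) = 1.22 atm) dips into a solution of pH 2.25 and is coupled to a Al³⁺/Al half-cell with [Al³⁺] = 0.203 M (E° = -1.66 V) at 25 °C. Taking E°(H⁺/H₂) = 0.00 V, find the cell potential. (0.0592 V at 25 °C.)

1.54 V

The hydrogen couple is the cathode, so E°_cell = 1.66 V; n = 6.
[H⁺] = 10^(−2.25) = 0.0056 M, and Q = [Al³⁺]^2·P(H₂)^3 / [H⁺]^6 = 2.37 × 10^12.
E = E° − (0.0592/6) log Q = 1.66 − (0.0592/6)(12.374) = 1.538 V.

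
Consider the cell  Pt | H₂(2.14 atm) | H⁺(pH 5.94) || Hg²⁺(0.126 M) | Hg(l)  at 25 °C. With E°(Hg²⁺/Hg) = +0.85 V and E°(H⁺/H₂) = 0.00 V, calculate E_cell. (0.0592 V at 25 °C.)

1.18 V

The Hg²⁺/Hg couple is the cathode, so E°_cell = 0.85 V; n = 2.
[H⁺] = 10^(−5.94) = 1.1 × 10^-6 M, and Q = [H⁺]^2 / ([Hg²⁺]·P(H₂)) = 4.89 × 10^-12.
E = E° − (0.0592/2) log Q = 0.85 − (0.0592/2)(-11.311) = 1.185 V.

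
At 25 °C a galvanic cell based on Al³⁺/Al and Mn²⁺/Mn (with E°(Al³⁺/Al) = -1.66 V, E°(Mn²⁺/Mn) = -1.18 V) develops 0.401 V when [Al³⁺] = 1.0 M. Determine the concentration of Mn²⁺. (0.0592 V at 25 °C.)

0.0021 M

From the Nernst equation, log Q = n(E° − E)/0.0592 = 6(0.48 − 0.401)/0.0592 = 8.007, so Q = 1.02 × 10^8.
With Q = [Al³⁺]^2/[Mn²⁺]^3 and the known concentrations, [Mn²⁺]^3 in the denominator gives [Mn²⁺] = 0.0021 M.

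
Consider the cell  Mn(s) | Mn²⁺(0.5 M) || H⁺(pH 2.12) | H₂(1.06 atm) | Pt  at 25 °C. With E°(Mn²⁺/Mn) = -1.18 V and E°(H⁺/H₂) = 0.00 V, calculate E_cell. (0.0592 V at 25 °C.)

The hydrogen couple is the cathode, so E°_cell = 1.18 V; n = 2.
[H⁺] = 10^(−2.12) = 0.0076 M, and Q = [Mn²⁺]·P(H₂) / [H⁺]^2 = 9210.
E = E° − (0.0592/2) log Q = 1.18 − (0.0592/2)(3.964) = 1.063 V.

1.06 V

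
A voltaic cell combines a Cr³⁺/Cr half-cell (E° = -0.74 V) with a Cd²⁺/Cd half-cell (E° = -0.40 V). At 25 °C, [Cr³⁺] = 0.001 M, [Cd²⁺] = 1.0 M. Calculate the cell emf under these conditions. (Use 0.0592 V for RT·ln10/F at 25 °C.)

0.399 V

The Cd²⁺/Cd couple has the higher reduction potential and acts as the cathode, so E°_cell = -0.40 − (-0.74) = 0.34 V.
Balancing electrons gives n = 6; the reaction quotient is Q = [Cr³⁺]^2/[Cd²⁺]^3 = 1 × 10^-6.
At 25 °C, E = E° − (0.0592/n) log Q = 0.34 − (0.0592/6)(-6.000) = 0.340 + 0.059 = 0.399 V.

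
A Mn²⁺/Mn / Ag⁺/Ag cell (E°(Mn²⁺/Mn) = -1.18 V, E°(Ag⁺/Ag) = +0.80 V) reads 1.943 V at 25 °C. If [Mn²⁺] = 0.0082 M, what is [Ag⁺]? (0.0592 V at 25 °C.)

From the Nernst equation, log Q = n(E° − E)/0.0592 = 2(1.98 − 1.943)/0.0592 = 1.250, so Q = 17.8.
With Q = [Mn²⁺]/[Ag⁺]^2 and the known concentrations, [Ag⁺]^2 in the denominator gives [Ag⁺] = 0.021 M.

0.021 M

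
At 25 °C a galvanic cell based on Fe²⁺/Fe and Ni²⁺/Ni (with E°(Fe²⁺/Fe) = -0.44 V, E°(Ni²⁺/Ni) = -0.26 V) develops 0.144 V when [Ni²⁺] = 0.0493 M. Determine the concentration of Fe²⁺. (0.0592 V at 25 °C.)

From the Nernst equation, log Q = n(E° − E)/0.0592 = 2(0.18 − 0.144)/0.0592 = 1.216, so Q = 16.5.
With Q = [Fe²⁺]/[Ni²⁺] and the known concentrations, [Fe²⁺] in the numerator gives [Fe²⁺] = 0.81 M.

0.81 M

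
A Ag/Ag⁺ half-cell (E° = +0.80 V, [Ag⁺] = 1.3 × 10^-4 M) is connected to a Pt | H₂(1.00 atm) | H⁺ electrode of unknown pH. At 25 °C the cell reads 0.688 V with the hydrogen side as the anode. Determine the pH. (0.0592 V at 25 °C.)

E°_cell = 0.80 V and n = 2.
log Q = n(E° − E)/0.0592 = 2×(0.80 − 0.688)/0.0592 = 3.784.
With Q = [H⁺]^2 / ([Ag⁺]^2·P(H₂)), solving for [H⁺] gives log[H⁺] = -1.994, so pH = 1.99.

pH = 1.99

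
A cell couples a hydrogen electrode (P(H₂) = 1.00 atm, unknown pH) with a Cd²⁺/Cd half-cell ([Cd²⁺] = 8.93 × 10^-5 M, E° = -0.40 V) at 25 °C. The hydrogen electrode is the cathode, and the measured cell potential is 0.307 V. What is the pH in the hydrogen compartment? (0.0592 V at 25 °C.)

E°_cell = 0.40 V and n = 2.
log Q = n(E° − E)/0.0592 = 2×(0.40 − 0.307)/0.0592 = 3.142.
With Q = [Cd²⁺]·P(H₂) / [H⁺]^2, solving for [H⁺] gives log[H⁺] = -3.596, so pH = 3.60.

pH = 3.60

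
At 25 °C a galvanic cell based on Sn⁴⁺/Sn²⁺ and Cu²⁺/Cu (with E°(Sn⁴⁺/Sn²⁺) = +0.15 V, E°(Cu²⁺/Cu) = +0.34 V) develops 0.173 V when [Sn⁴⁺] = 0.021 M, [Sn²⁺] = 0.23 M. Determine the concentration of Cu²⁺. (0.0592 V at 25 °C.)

From the Nernst equation, log Q = n(E° − E)/0.0592 = 2(0.19 − 0.173)/0.0592 = 0.574, so Q = 3.75.
With Q = [Sn⁴⁺]/([Sn²⁺]·[Cu²⁺]) and the known concentrations, [Cu²⁺] in the denominator gives [Cu²⁺] = 0.024 M.

0.024 M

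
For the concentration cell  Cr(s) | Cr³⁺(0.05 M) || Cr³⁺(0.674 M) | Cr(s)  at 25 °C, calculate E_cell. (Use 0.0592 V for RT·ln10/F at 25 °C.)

0.022 V

Both half-cells are Cr³⁺/Cr, so E°_cell = 0. The concentrated side is the cathode; the cell reaction moves Cr³⁺ from high to low concentration with n = 3.
Q = [Cr³⁺]_dilute/[Cr³⁺]_conc = 0.05/0.674 = 0.0742.
E = 0 − (0.0592/3) log Q = −(0.0592/3)(-1.130) = 0.0223 V.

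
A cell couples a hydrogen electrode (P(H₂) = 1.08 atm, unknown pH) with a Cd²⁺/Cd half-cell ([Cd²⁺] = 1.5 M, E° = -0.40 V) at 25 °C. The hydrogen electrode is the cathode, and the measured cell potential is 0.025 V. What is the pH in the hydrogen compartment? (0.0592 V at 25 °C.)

E°_cell = 0.40 V and n = 2.
log Q = n(E° − E)/0.0592 = 2×(0.40 − 0.025)/0.0592 = 12.669.
With Q = [Cd²⁺]·P(H₂) / [H⁺]^2, solving for [H⁺] gives log[H⁺] = -6.230, so pH = 6.23.

pH = 6.23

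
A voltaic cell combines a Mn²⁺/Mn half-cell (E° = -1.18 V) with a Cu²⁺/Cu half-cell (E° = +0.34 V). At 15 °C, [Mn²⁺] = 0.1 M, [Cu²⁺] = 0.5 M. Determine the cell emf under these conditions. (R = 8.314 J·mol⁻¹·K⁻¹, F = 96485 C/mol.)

1.54 V

The Cu²⁺/Cu couple has the higher reduction potential and acts as the cathode, so E°_cell = +0.34 − (-1.18) = 1.52 V.
Balancing electrons gives n = 2; the reaction quotient is Q = [Mn²⁺]/[Cu²⁺] = 0.200.
E = E° − (RT/nF) ln Q = 1.52 − (8.314×288)/(2×96485) × (-1.609) = 1.520 + 0.020 = 1.540 V.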